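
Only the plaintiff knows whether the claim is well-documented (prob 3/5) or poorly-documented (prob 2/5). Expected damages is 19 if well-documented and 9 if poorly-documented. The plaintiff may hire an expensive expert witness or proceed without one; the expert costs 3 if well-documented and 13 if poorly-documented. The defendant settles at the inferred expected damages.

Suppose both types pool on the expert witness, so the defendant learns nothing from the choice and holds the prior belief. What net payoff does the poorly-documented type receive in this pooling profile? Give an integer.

Pooled settlement = 3/5·19 + 2/5·9 = 15.
poorly-documented pays cost 13 for the expert witness, so net payoff = 15 − 13 = 2.

2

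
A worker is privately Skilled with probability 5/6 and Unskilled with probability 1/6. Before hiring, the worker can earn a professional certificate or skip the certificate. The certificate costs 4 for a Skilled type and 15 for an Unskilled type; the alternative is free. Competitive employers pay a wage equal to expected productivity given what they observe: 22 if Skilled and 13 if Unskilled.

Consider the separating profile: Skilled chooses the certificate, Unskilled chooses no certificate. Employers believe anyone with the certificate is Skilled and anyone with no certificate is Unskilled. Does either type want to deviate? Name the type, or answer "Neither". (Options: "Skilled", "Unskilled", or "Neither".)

Neither

The certificate pays 22; no certificate pays 13.
Skilled: assigned the certificate, nets 22 − 4 = 18; deviating to no certificate nets 13.
Unskilled: assigned no certificate, nets 13; deviating to the certificate nets 22 − 15 = 7.
Both types strictly prefer their assigned action; no profitable deviation.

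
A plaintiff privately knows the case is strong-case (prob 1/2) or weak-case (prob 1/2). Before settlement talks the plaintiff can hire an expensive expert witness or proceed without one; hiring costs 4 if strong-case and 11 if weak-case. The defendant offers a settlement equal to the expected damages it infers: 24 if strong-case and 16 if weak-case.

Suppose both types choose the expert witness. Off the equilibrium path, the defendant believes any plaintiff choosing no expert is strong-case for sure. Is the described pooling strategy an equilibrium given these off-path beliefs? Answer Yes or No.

No

On path, the defendant holds the prior and pays 1/2·24 + 1/2·16 = 20. Off path (no expert), believing strong-case, it pays 24.
strong-case: the expert witness nets 20 − 4 = 16; no expert nets 24. strong-case would deviate.
weak-case: the expert witness nets 20 − 11 = 9; no expert nets 24. weak-case would deviate.
A type deviates, so pooling fails.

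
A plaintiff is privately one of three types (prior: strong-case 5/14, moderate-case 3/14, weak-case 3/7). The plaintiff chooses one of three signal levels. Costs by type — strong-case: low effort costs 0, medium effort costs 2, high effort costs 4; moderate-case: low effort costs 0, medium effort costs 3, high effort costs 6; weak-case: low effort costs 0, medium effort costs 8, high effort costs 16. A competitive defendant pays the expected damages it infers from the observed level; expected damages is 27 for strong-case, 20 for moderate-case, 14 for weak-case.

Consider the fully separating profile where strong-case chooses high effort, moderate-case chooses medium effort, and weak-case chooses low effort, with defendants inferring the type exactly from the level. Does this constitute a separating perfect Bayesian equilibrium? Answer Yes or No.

No

Separating settlements: high effort → 27, medium effort → 20, low effort → 14.
strong-case (assigned high effort): low effort: 14 − 0 = 14; medium effort: 20 − 2 = 18; high effort: 27 − 4 = 23. strong-case stays.
moderate-case (assigned medium effort): low effort: 14 − 0 = 14; medium effort: 20 − 3 = 17; high effort: 27 − 6 = 21. moderate-case prefers high effort.
weak-case (assigned low effort): low effort: 14 − 0 = 14; medium effort: 20 − 8 = 12; high effort: 27 − 16 = 11. weak-case stays.
At least one type deviates; the separating profile fails.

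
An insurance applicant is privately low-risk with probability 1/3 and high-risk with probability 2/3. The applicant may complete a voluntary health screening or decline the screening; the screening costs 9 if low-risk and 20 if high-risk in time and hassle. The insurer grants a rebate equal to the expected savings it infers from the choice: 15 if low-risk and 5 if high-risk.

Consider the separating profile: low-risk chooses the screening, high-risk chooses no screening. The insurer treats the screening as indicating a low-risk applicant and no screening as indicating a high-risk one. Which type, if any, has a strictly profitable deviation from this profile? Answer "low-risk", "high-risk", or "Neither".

The screening pays 15; no screening pays 5.
low-risk: assigned the screening, nets 15 − 9 = 6; deviating to no screening nets 5.
high-risk: assigned no screening, nets 5; deviating to the screening nets 15 − 20 = -5.
Both types strictly prefer their assigned action; no profitable deviation.

Neither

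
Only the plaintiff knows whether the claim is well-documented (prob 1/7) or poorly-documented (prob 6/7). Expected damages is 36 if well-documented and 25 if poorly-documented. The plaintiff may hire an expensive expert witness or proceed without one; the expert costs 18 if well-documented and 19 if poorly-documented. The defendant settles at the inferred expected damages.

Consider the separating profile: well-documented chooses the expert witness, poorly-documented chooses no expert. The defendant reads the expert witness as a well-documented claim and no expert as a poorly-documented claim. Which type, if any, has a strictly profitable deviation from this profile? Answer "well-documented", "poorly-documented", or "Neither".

well-documented

The expert witness pays 36; no expert pays 25.
well-documented: assigned the expert witness, nets 36 − 18 = 18; deviating to no expert nets 25.
poorly-documented: assigned no expert, nets 25; deviating to the expert witness nets 36 − 19 = 17.
The well-documented type gains 7 by deviating.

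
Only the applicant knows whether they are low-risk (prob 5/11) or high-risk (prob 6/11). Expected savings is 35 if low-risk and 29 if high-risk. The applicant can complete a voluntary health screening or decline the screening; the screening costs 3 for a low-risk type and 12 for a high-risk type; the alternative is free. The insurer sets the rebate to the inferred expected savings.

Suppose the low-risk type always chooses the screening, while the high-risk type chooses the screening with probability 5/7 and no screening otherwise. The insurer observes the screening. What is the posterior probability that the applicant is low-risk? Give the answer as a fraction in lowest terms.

P(the screening) = (5/11)·1 + (6/11)·(5/7) = 65/77.
By Bayes' rule, P(low-risk | the screening) = (5/11) / (65/77) = 7/13.

7/13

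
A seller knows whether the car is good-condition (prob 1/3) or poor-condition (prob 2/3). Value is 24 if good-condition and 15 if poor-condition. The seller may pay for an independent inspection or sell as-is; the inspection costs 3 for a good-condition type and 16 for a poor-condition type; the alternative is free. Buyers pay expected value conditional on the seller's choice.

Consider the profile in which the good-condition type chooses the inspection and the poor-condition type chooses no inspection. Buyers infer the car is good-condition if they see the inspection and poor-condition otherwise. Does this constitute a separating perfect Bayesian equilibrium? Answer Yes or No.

Under these beliefs, the inspection earns price 24 and no inspection earns price 15.
good-condition: the inspection nets 24 − 3 = 21; no inspection nets 15. good-condition prefers the inspection.
poor-condition: the inspection nets 24 − 16 = 8; no inspection nets 15. poor-condition prefers no inspection.
Neither type deviates, so the separating profile is an equilibrium.

Yes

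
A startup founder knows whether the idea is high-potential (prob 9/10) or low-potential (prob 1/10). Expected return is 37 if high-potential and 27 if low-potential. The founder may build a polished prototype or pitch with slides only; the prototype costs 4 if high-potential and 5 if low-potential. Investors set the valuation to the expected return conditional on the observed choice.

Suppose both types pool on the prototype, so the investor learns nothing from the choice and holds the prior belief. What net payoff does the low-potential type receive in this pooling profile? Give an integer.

31

Pooled valuation = 9/10·37 + 1/10·27 = 36.
low-potential pays cost 5 for the prototype, so net payoff = 36 − 5 = 31.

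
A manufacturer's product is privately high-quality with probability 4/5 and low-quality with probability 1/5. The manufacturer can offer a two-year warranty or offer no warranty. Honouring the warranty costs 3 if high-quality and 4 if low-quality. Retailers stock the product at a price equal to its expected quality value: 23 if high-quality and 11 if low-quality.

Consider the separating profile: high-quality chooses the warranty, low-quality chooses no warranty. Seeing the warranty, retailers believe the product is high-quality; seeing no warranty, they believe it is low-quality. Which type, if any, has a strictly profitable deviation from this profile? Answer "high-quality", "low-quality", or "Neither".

low-quality

The warranty pays 23; no warranty pays 11.
high-quality: assigned the warranty, nets 23 − 3 = 20; deviating to no warranty nets 11.
low-quality: assigned no warranty, nets 11; deviating to the warranty nets 23 − 4 = 19.
The low-quality type gains 8 by deviating.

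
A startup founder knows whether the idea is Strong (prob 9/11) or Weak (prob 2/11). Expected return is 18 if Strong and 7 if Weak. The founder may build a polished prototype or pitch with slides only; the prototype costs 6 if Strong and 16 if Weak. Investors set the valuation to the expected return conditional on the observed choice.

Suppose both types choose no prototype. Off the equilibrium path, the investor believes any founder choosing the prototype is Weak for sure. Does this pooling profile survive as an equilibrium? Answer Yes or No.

On path, the investor holds the prior and pays 9/11·18 + 2/11·7 = 16. Off path (the prototype), believing Weak, it pays 7.
Strong: no prototype nets 16; the prototype nets 7 − 6 = 1. Strong stays.
Weak: no prototype nets 16; the prototype nets 7 − 16 = -9. Weak stays.
No type deviates, so pooling is sustained.

Yes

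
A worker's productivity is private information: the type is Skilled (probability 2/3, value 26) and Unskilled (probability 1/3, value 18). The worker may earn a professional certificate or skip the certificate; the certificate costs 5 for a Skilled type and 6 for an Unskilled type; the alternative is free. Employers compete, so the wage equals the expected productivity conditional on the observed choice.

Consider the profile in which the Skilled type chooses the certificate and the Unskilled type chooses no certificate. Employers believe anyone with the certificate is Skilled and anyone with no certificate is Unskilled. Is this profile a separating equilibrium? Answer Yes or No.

No

Under these beliefs, the certificate earns wage 26 and no certificate earns wage 18.
Skilled: the certificate nets 26 − 5 = 21; no certificate nets 18. Skilled prefers the certificate.
Unskilled: the certificate nets 26 − 6 = 20; no certificate nets 18. Unskilled would deviate to the certificate.
Unskilled has a profitable deviation, so the profile is not an equilibrium.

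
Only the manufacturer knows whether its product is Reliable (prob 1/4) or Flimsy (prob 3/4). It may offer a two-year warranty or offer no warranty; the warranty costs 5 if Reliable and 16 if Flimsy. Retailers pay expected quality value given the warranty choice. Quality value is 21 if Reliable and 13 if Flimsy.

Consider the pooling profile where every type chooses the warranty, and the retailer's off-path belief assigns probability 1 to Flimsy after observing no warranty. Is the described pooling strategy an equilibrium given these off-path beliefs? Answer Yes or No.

No

On path, the retailer holds the prior and pays 1/4·21 + 3/4·13 = 15. Off path (no warranty), believing Flimsy, it pays 13.
Reliable: the warranty nets 15 − 5 = 10; no warranty nets 13. Reliable would deviate.
Flimsy: the warranty nets 15 − 16 = -1; no warranty nets 13. Flimsy would deviate.
A type deviates, so pooling fails.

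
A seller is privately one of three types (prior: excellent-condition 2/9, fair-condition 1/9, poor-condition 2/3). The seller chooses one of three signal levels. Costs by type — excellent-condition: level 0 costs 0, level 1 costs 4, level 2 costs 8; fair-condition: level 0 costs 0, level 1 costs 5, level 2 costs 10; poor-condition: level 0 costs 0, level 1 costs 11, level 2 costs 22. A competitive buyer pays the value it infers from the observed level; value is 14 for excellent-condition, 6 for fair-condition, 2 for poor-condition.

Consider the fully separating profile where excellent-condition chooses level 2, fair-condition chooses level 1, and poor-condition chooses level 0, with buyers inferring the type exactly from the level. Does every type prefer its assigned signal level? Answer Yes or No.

Separating prices: level 2 → 14, level 1 → 6, level 0 → 2.
excellent-condition (assigned level 2): level 0: 2 − 0 = 2; level 1: 6 − 4 = 2; level 2: 14 − 8 = 6. excellent-condition stays.
fair-condition (assigned level 1): level 0: 2 − 0 = 2; level 1: 6 − 5 = 1; level 2: 14 − 10 = 4. fair-condition prefers level 2.
poor-condition (assigned level 0): level 0: 2 − 0 = 2; level 1: 6 − 11 = -5; level 2: 14 − 22 = -8. poor-condition stays.
At least one type deviates; the separating profile fails.

No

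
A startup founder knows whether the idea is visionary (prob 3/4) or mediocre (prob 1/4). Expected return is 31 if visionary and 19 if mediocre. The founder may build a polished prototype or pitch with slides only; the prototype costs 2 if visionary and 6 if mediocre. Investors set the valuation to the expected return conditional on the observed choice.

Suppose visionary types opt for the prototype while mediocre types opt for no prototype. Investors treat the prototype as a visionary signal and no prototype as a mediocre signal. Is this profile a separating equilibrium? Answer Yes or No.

Under these beliefs, the prototype earns valuation 31 and no prototype earns valuation 19.
visionary: the prototype nets 31 − 2 = 29; no prototype nets 19. visionary prefers the prototype.
mediocre: the prototype nets 31 − 6 = 25; no prototype nets 19. mediocre would deviate to the prototype.
mediocre has a profitable deviation, so the profile is not an equilibrium.

No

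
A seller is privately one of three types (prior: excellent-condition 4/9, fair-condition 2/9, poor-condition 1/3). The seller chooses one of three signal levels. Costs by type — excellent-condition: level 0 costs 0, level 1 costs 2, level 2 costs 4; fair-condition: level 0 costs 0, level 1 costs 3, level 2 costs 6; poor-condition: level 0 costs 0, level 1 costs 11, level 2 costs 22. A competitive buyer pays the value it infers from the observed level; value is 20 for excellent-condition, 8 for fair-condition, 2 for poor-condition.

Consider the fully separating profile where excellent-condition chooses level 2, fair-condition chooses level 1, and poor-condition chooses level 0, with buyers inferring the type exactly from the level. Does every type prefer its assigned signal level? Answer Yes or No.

Separating prices: level 2 → 20, level 1 → 8, level 0 → 2.
excellent-condition (assigned level 2): level 0: 2 − 0 = 2; level 1: 8 − 2 = 6; level 2: 20 − 4 = 16. excellent-condition stays.
fair-condition (assigned level 1): level 0: 2 − 0 = 2; level 1: 8 − 3 = 5; level 2: 20 − 6 = 14. fair-condition prefers level 2.
poor-condition (assigned level 0): level 0: 2 − 0 = 2; level 1: 8 − 11 = -3; level 2: 20 − 22 = -2. poor-condition stays.
At least one type deviates; the separating profile fails.

No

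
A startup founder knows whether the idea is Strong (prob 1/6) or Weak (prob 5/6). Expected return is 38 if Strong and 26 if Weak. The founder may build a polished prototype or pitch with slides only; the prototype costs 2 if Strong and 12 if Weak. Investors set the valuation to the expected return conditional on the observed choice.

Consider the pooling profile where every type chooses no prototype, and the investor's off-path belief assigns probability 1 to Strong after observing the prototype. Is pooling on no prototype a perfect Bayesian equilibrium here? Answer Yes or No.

No

On path, the investor holds the prior and pays 1/6·38 + 5/6·26 = 28. Off path (the prototype), believing Strong, it pays 38.
Strong: no prototype nets 28; the prototype nets 38 − 2 = 36. Strong would deviate.
Weak: no prototype nets 28; the prototype nets 38 − 12 = 26. Weak stays.
A type deviates, so pooling fails.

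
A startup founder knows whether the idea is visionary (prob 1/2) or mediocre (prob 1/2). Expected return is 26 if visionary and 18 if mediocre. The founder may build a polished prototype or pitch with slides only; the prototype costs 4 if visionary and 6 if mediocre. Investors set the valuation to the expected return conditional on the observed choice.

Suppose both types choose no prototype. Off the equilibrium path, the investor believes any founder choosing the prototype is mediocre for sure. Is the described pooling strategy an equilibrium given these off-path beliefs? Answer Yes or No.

On path, the investor holds the prior and pays 1/2·26 + 1/2·18 = 22. Off path (the prototype), believing mediocre, it pays 18.
visionary: no prototype nets 22; the prototype nets 18 − 4 = 14. visionary stays.
mediocre: no prototype nets 22; the prototype nets 18 − 6 = 12. mediocre stays.
No type deviates, so pooling is sustained.

Yes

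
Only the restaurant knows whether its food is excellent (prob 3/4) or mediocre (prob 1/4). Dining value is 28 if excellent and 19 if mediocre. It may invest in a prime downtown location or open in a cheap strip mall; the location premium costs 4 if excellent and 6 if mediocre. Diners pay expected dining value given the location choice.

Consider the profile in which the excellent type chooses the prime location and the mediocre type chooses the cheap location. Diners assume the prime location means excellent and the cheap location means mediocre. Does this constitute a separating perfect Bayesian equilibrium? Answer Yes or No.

Under these beliefs, the prime location earns price premium 28 and the cheap location earns price premium 19.
excellent: the prime location nets 28 − 4 = 24; the cheap location nets 19. excellent prefers the prime location.
mediocre: the prime location nets 28 − 6 = 22; the cheap location nets 19. mediocre would deviate to the prime location.
mediocre has a profitable deviation, so the profile is not an equilibrium.

No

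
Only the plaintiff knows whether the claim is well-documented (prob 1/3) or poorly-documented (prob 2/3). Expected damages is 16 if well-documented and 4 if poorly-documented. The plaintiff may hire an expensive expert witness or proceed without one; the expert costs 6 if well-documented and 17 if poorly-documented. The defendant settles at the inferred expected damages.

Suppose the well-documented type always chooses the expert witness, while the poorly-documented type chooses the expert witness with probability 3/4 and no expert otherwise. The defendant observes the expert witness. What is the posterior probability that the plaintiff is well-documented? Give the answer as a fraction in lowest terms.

P(the expert witness) = (1/3)·1 + (2/3)·(3/4) = 5/6.
By Bayes' rule, P(well-documented | the expert witness) = (1/3) / (5/6) = 2/5.

2/5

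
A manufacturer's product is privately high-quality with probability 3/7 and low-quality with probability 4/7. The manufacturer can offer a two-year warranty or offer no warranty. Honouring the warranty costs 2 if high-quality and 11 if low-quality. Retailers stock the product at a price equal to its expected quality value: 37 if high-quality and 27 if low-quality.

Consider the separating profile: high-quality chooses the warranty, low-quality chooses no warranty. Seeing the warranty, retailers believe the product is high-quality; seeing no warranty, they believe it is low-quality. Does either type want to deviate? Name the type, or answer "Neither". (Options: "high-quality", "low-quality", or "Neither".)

Neither

The warranty pays 37; no warranty pays 27.
high-quality: assigned the warranty, nets 37 − 2 = 35; deviating to no warranty nets 27.
low-quality: assigned no warranty, nets 27; deviating to the warranty nets 37 − 11 = 26.
Both types strictly prefer their assigned action; no profitable deviation.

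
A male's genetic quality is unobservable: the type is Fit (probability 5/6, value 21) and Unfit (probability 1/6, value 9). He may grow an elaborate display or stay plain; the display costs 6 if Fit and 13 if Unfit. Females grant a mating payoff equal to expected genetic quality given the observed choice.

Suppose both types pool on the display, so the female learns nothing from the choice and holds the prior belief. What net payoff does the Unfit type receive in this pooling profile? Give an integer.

Pooled mating payoff = 5/6·21 + 1/6·9 = 19.
Unfit pays cost 13 for the display, so net payoff = 19 − 13 = 6.

6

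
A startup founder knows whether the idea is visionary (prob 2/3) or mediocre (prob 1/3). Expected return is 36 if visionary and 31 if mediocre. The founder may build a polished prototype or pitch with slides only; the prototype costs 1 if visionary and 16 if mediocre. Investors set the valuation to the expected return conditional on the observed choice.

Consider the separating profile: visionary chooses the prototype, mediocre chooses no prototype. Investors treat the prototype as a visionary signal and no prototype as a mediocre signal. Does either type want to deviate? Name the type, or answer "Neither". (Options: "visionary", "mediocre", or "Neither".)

Neither

The prototype pays 36; no prototype pays 31.
visionary: assigned the prototype, nets 36 − 1 = 35; deviating to no prototype nets 31.
mediocre: assigned no prototype, nets 31; deviating to the prototype nets 36 − 16 = 20.
Both types strictly prefer their assigned action; no profitable deviation.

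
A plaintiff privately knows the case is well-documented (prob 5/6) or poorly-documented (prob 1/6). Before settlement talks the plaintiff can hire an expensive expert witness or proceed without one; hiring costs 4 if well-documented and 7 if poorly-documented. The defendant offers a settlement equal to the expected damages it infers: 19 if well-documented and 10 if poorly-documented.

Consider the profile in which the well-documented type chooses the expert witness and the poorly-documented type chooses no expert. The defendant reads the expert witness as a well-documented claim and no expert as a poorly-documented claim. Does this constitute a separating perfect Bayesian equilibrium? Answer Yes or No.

No

Under these beliefs, the expert witness earns settlement 19 and no expert earns settlement 10.
well-documented: the expert witness nets 19 − 4 = 15; no expert nets 10. well-documented prefers the expert witness.
poorly-documented: the expert witness nets 19 − 7 = 12; no expert nets 10. poorly-documented would deviate to the expert witness.
poorly-documented has a profitable deviation, so the profile is not an equilibrium.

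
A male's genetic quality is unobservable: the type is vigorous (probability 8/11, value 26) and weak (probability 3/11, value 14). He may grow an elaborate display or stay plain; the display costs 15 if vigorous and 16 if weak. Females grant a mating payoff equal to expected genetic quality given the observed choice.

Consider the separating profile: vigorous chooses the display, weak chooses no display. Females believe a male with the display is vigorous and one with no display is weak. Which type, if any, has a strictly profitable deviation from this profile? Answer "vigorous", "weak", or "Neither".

vigorous

The display pays 26; no display pays 14.
vigorous: assigned the display, nets 26 − 15 = 11; deviating to no display nets 14.
weak: assigned no display, nets 14; deviating to the display nets 26 − 16 = 10.
The vigorous type gains 3 by deviating.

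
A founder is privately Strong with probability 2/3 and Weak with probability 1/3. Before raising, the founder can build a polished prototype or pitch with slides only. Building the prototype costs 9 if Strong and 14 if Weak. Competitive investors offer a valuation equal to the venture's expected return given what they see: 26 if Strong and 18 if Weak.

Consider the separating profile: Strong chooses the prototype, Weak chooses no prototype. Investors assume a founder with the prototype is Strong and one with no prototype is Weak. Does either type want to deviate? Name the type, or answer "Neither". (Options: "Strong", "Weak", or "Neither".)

The prototype pays 26; no prototype pays 18.
Strong: assigned the prototype, nets 26 − 9 = 17; deviating to no prototype nets 18.
Weak: assigned no prototype, nets 18; deviating to the prototype nets 26 − 14 = 12.
The Strong type gains 1 by deviating.

Strong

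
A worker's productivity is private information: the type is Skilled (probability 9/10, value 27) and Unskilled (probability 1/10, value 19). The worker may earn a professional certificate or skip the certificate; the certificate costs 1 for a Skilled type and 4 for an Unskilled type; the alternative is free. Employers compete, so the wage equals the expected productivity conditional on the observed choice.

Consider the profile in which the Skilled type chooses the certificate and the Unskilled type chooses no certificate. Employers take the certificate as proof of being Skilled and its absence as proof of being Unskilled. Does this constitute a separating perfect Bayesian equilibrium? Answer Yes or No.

Under these beliefs, the certificate earns wage 27 and no certificate earns wage 19.
Skilled: the certificate nets 27 − 1 = 26; no certificate nets 19. Skilled prefers the certificate.
Unskilled: the certificate nets 27 − 4 = 23; no certificate nets 19. Unskilled would deviate to the certificate.
Unskilled has a profitable deviation, so the profile is not an equilibrium.

No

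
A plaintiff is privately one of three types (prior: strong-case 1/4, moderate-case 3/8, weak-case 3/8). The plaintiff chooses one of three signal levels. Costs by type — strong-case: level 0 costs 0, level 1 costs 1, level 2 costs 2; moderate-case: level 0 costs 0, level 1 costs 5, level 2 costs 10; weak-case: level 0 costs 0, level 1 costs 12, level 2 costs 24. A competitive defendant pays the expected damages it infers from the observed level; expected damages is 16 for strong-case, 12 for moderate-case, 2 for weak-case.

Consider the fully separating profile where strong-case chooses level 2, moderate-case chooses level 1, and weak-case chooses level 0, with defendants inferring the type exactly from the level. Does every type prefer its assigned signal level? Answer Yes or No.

Separating settlements: level 2 → 16, level 1 → 12, level 0 → 2.
strong-case (assigned level 2): level 0: 2 − 0 = 2; level 1: 12 − 1 = 11; level 2: 16 − 2 = 14. strong-case stays.
moderate-case (assigned level 1): level 0: 2 − 0 = 2; level 1: 12 − 5 = 7; level 2: 16 − 10 = 6. moderate-case stays.
weak-case (assigned level 0): level 0: 2 − 0 = 2; level 1: 12 − 12 = 0; level 2: 16 − 24 = -8. weak-case stays.
Every type prefers its assigned level; separation holds.

Yes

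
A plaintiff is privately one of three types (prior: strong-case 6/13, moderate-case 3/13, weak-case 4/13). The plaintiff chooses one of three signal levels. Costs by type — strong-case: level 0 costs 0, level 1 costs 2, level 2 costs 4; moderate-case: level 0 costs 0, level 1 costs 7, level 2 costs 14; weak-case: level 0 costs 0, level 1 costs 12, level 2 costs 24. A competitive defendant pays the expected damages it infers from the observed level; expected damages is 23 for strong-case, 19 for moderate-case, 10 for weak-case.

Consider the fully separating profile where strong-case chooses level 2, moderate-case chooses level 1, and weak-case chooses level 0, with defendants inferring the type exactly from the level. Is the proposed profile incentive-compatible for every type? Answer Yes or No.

Separating settlements: level 2 → 23, level 1 → 19, level 0 → 10.
strong-case (assigned level 2): level 0: 10 − 0 = 10; level 1: 19 − 2 = 17; level 2: 23 − 4 = 19. strong-case stays.
moderate-case (assigned level 1): level 0: 10 − 0 = 10; level 1: 19 − 7 = 12; level 2: 23 − 14 = 9. moderate-case stays.
weak-case (assigned level 0): level 0: 10 − 0 = 10; level 1: 19 − 12 = 7; level 2: 23 − 24 = -1. weak-case stays.
Every type prefers its assigned level; separation holds.

Yes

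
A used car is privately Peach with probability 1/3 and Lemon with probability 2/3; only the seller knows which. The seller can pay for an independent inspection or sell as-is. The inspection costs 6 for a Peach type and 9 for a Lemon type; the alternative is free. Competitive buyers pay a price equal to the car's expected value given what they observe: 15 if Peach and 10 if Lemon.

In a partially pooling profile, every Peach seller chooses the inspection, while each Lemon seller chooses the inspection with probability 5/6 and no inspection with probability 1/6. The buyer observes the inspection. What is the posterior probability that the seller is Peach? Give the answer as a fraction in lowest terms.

P(the inspection) = (1/3)·1 + (2/3)·(5/6) = 8/9.
By Bayes' rule, P(Peach | the inspection) = (1/3) / (8/9) = 3/8.

3/8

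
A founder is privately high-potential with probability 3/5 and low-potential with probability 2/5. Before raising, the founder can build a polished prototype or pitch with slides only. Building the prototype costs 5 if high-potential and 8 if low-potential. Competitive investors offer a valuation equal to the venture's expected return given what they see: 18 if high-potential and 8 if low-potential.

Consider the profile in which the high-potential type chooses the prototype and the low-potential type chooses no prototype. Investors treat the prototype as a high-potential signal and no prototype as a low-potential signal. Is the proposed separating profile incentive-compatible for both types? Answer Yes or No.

Under these beliefs, the prototype earns valuation 18 and no prototype earns valuation 8.
high-potential: the prototype nets 18 − 5 = 13; no prototype nets 8. high-potential prefers the prototype.
low-potential: the prototype nets 18 − 8 = 10; no prototype nets 8. low-potential would deviate to the prototype.
low-potential has a profitable deviation, so the profile is not an equilibrium.

No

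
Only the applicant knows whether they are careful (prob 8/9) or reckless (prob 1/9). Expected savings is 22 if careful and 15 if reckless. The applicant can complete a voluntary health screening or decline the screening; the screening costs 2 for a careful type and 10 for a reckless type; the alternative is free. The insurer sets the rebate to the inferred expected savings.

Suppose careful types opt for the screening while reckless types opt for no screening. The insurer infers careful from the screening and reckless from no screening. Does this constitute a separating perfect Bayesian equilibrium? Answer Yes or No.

Yes

Under these beliefs, the screening earns rebate 22 and no screening earns rebate 15.
careful: the screening nets 22 − 2 = 20; no screening nets 15. careful prefers the screening.
reckless: the screening nets 22 − 10 = 12; no screening nets 15. reckless prefers no screening.
Neither type deviates, so the separating profile is an equilibrium.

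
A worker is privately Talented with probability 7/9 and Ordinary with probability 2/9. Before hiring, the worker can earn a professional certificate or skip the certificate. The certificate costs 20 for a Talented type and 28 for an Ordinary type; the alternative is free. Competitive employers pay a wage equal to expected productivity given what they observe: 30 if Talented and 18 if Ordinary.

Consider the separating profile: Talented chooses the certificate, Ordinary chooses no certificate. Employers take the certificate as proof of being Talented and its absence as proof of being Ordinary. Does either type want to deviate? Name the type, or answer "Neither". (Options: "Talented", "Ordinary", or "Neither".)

Talented

The certificate pays 30; no certificate pays 18.
Talented: assigned the certificate, nets 30 − 20 = 10; deviating to no certificate nets 18.
Ordinary: assigned no certificate, nets 18; deviating to the certificate nets 30 − 28 = 2.
The Talented type gains 8 by deviating.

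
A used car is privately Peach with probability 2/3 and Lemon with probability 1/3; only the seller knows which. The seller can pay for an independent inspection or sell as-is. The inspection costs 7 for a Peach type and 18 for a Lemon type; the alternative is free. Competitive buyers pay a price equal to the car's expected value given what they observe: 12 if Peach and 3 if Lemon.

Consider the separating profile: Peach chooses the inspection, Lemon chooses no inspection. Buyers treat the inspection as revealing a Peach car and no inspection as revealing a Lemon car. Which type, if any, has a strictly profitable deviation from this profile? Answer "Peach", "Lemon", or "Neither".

The inspection pays 12; no inspection pays 3.
Peach: assigned the inspection, nets 12 − 7 = 5; deviating to no inspection nets 3.
Lemon: assigned no inspection, nets 3; deviating to the inspection nets 12 − 18 = -6.
Both types strictly prefer their assigned action; no profitable deviation.

Neither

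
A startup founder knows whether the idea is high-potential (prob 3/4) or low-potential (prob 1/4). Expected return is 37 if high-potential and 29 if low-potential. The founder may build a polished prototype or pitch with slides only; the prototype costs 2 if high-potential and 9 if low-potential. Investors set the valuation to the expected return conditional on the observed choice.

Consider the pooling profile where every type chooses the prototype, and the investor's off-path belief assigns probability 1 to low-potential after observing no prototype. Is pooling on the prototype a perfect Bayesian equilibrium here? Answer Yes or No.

No

On path, the investor holds the prior and pays 3/4·37 + 1/4·29 = 35. Off path (no prototype), believing low-potential, it pays 29.
high-potential: the prototype nets 35 − 2 = 33; no prototype nets 29. high-potential stays.
low-potential: the prototype nets 35 − 9 = 26; no prototype nets 29. low-potential would deviate.
A type deviates, so pooling fails.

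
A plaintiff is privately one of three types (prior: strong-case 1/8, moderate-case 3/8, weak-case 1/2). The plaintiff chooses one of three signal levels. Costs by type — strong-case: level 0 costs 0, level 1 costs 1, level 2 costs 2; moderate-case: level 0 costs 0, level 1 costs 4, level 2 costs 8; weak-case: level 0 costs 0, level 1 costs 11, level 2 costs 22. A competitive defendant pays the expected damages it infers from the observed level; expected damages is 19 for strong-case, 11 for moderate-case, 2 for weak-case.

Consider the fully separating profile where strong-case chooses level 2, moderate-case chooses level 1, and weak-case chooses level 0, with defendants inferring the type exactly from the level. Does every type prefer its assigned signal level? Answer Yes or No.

No

Separating settlements: level 2 → 19, level 1 → 11, level 0 → 2.
strong-case (assigned level 2): level 0: 2 − 0 = 2; level 1: 11 − 1 = 10; level 2: 19 − 2 = 17. strong-case stays.
moderate-case (assigned level 1): level 0: 2 − 0 = 2; level 1: 11 − 4 = 7; level 2: 19 − 8 = 11. moderate-case prefers level 2.
weak-case (assigned level 0): level 0: 2 − 0 = 2; level 1: 11 − 11 = 0; level 2: 19 − 22 = -3. weak-case stays.
At least one type deviates; the separating profile fails.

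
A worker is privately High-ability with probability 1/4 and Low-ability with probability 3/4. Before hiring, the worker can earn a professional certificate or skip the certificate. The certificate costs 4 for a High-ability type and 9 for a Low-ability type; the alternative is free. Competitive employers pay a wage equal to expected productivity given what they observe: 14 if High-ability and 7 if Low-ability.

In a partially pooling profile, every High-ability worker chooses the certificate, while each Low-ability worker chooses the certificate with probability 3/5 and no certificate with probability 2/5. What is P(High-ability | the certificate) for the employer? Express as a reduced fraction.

P(the certificate) = (1/4)·1 + (3/4)·(3/5) = 7/10.
By Bayes' rule, P(High-ability | the certificate) = (1/4) / (7/10) = 5/14.

5/14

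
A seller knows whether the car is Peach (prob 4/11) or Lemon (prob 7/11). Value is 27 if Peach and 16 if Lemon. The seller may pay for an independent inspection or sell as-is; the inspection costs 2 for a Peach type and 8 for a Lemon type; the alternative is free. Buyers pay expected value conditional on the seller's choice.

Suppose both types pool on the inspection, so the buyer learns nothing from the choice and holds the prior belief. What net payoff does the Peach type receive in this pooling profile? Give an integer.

Pooled price = 4/11·27 + 7/11·16 = 20.
Peach pays cost 2 for the inspection, so net payoff = 20 − 2 = 18.

18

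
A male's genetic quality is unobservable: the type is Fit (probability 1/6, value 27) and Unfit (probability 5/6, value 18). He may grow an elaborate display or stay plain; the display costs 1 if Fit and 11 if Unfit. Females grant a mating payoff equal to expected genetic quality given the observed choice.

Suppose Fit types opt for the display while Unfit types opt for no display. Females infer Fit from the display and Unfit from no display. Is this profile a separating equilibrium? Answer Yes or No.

Yes

Under these beliefs, the display earns mating payoff 27 and no display earns mating payoff 18.
Fit: the display nets 27 − 1 = 26; no display nets 18. Fit prefers the display.
Unfit: the display nets 27 − 11 = 16; no display nets 18. Unfit prefers no display.
Neither type deviates, so the separating profile is an equilibrium.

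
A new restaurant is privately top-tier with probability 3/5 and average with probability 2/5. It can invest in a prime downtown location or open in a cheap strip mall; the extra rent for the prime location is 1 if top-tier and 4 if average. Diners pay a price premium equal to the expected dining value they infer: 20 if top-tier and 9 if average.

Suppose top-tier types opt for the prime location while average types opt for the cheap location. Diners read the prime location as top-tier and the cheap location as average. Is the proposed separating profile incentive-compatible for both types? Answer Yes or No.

Under these beliefs, the prime location earns price premium 20 and the cheap location earns price premium 9.
top-tier: the prime location nets 20 − 1 = 19; the cheap location nets 9. top-tier prefers the prime location.
average: the prime location nets 20 − 4 = 16; the cheap location nets 9. average would deviate to the prime location.
average has a profitable deviation, so the profile is not an equilibrium.

No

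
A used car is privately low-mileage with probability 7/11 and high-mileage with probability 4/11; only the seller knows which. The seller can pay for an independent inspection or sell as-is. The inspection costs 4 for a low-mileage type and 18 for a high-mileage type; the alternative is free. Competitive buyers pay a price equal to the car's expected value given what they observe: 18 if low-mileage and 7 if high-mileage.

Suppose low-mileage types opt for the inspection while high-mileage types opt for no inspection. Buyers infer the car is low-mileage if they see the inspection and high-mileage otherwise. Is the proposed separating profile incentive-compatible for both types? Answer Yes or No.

Yes

Under these beliefs, the inspection earns price 18 and no inspection earns price 7.
low-mileage: the inspection nets 18 − 4 = 14; no inspection nets 7. low-mileage prefers the inspection.
high-mileage: the inspection nets 18 − 18 = 0; no inspection nets 7. high-mileage prefers no inspection.
Neither type deviates, so the separating profile is an equilibrium.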